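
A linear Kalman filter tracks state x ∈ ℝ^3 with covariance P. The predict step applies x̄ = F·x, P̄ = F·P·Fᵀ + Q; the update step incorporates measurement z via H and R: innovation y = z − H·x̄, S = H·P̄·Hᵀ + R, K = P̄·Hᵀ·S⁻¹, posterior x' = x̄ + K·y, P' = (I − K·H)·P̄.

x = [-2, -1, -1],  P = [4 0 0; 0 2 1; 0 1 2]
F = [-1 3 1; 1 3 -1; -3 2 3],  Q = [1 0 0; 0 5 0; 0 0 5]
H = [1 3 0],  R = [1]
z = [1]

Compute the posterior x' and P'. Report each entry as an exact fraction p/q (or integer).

x' = [383/311, -29/311, 971/311]
P' = [5152/311 -1695/311 9803/311; -1695/311 592/311 -3253/311; 9803/311 -3253/311 22633/311]

x̄ = F·x = [-2, -4, 1]
P̄ = F·P·Fᵀ + Q = [31 12 41; 12 23 1; 41 1 79]
y = z − H·x̄ = [15]
S = H·P̄·Hᵀ + R = [311]
K = P̄·Hᵀ·S⁻¹ = [67/311; 81/311; 44/311]
x' = x̄ + K·y = [383/311, -29/311, 971/311]
P' = (I − K·H)·P̄ = [5152/311 -1695/311 9803/311; -1695/311 592/311 -3253/311; 9803/311 -3253/311 22633/311]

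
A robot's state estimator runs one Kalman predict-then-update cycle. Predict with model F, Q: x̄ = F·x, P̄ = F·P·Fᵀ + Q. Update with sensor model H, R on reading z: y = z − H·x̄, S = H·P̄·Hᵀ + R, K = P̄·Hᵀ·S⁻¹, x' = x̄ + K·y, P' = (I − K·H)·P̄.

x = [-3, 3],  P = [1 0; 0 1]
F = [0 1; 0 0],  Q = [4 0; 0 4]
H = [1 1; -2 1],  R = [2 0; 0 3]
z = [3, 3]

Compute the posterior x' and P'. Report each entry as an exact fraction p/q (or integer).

x̄ = F·x = [3, 0]
P̄ = F·P·Fᵀ + Q = [5 0; 0 4]
y = z − H·x̄ = [0, 9]
S = H·P̄·Hᵀ + R = [11 -6; -6 27]
K = P̄·Hᵀ·S⁻¹ = [25/87 -80/261; 44/87 68/261]
x' = x̄ + K·y = [7/29, 68/29]
P' = (I − K·H)·P̄ = [130/261 20/261; 20/261 244/261]

x' = [7/29, 68/29]
P' = [130/261 20/261; 20/261 244/261]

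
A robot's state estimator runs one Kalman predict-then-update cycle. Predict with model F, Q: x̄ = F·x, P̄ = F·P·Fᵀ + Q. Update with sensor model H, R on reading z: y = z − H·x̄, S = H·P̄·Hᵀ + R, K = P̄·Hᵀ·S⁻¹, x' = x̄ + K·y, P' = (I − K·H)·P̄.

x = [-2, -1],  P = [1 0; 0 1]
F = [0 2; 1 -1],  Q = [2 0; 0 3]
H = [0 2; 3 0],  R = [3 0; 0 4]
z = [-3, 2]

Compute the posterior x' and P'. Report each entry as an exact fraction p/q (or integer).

x̄ = F·x = [-2, -1]
P̄ = F·P·Fᵀ + Q = [6 -2; -2 5]
y = z − H·x̄ = [-1, 8]
S = H·P̄·Hᵀ + R = [23 -12; -12 58]
K = P̄·Hᵀ·S⁻¹ = [-8/595 183/595; 254/595 -9/595]
x' = x̄ + K·y = [282/595, -921/595]
P' = (I − K·H)·P̄ = [244/595 -12/595; -12/595 381/595]

x' = [282/595, -921/595]
P' = [244/595 -12/595; -12/595 381/595]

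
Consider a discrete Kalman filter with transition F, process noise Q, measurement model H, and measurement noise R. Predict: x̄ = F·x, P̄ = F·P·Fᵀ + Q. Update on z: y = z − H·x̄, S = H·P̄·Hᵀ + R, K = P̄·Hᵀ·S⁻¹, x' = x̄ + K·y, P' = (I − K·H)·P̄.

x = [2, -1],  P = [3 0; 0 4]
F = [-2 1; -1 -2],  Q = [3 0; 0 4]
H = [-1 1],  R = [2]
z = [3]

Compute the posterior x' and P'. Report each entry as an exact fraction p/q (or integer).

x̄ = F·x = [-5, 0]
P̄ = F·P·Fᵀ + Q = [19 -2; -2 23]
y = z − H·x̄ = [-2]
S = H·P̄·Hᵀ + R = [48]
K = P̄·Hᵀ·S⁻¹ = [-7/16; 25/48]
x' = x̄ + K·y = [-33/8, -25/24]
P' = (I − K·H)·P̄ = [157/16 143/16; 143/16 479/48]

x' = [-33/8, -25/24]
P' = [157/16 143/16; 143/16 479/48]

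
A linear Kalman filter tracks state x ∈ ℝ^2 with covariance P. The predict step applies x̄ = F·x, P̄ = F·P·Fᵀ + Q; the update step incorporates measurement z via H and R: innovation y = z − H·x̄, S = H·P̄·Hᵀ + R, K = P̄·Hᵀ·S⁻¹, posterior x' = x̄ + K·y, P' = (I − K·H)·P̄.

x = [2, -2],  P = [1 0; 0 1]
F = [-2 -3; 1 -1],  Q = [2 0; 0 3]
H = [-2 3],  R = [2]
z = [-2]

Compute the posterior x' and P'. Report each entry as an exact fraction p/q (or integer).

x̄ = F·x = [2, 4]
P̄ = F·P·Fᵀ + Q = [15 1; 1 5]
y = z − H·x̄ = [-10]
S = H·P̄·Hᵀ + R = [95]
K = P̄·Hᵀ·S⁻¹ = [-27/95; 13/95]
x' = x̄ + K·y = [92/19, 50/19]
P' = (I − K·H)·P̄ = [696/95 446/95; 446/95 306/95]

x' = [92/19, 50/19]
P' = [696/95 446/95; 446/95 306/95]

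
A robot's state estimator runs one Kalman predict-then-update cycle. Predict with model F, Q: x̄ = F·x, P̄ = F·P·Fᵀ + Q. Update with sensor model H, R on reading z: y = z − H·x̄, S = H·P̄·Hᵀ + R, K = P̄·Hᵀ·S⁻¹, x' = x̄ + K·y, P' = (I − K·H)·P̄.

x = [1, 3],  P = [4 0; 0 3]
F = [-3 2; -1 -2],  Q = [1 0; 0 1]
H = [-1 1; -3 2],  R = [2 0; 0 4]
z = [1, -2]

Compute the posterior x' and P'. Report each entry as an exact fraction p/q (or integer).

x' = [-1128/2123, -2689/2123]
P' = [10388/2123 13328/2123; 13328/2123 18462/2123]

x̄ = F·x = [3, -7]
P̄ = F·P·Fᵀ + Q = [49 0; 0 17]
y = z − H·x̄ = [11, 21]
S = H·P̄·Hᵀ + R = [68 181; 181 513]
K = P̄·Hᵀ·S⁻¹ = [1470/2123 -1127/2123; 2567/2123 -765/2123]
x' = x̄ + K·y = [-1128/2123, -2689/2123]
P' = (I − K·H)·P̄ = [10388/2123 13328/2123; 13328/2123 18462/2123]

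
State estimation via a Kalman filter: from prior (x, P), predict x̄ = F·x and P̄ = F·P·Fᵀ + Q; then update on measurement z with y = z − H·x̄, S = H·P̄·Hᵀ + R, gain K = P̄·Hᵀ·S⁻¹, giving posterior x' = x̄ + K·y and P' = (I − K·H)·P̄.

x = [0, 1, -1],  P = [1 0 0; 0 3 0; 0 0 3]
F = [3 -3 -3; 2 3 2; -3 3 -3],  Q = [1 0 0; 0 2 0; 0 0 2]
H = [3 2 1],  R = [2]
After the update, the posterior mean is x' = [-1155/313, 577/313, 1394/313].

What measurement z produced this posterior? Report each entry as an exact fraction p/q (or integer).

x̄ = F·x = [0, 1, 6]
P̄ = F·P·Fᵀ + Q = [64 -39 -9; -39 45 3; -9 3 65]
S = H·P̄·Hᵀ + R = [313]
K = P̄·Hᵀ·S⁻¹ = [105/313; -24/313; 44/313]
x' − x̄ = [-1155/313, 264/313, -484/313] = K·y
y = (KᵀK)⁻¹·Kᵀ·(x' − x̄) = [-11]
z = y + H·x̄ = [-11] + [8] = [-3]

z = [-3]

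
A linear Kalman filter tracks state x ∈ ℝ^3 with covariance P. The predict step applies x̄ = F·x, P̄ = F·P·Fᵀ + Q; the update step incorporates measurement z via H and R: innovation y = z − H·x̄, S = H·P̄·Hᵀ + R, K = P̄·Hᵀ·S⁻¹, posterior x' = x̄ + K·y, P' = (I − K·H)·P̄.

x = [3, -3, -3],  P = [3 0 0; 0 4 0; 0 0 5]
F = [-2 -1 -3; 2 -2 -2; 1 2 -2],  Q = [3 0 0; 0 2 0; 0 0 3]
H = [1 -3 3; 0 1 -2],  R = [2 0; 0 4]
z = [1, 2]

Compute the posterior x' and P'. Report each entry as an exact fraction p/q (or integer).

x̄ = F·x = [6, 18, 3]
P̄ = F·P·Fᵀ + Q = [64 26 16; 26 50 10; 16 10 42]
y = z − H·x̄ = [40, -10]
S = H·P̄·Hᵀ + R = [654 -318; -318 182]
K = P̄·Hᵀ·S⁻¹ = [535/2238 287/746; -473/1119 -214/373; -787/4476 -1065/1492]
x' = x̄ + K·y = [13109/1119, 7642/1119, 6949/2238]
P' = (I − K·H)·P̄ = [65104/1119 41324/1119 19801/1119; 41324/1119 30748/1119 16658/1119; 19801/1119 16658/1119 19853/2238]

x' = [13109/1119, 7642/1119, 6949/2238]
P' = [65104/1119 41324/1119 19801/1119; 41324/1119 30748/1119 16658/1119; 19801/1119 16658/1119 19853/2238]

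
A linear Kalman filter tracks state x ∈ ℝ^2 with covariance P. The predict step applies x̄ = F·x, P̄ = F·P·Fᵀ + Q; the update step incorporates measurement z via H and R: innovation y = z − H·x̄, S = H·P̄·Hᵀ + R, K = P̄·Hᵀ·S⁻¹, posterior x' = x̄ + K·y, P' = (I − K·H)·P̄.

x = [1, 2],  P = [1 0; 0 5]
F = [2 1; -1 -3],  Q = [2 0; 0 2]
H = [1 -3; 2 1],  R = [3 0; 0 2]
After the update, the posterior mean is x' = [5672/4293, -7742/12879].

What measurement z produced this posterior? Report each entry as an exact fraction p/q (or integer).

z = [3, 2]

x̄ = F·x = [4, -7]
P̄ = F·P·Fᵀ + Q = [11 -17; -17 48]
S = H·P̄·Hᵀ + R = [548 -37; -37 26]
K = P̄·Hᵀ·S⁻¹ = [599/4293 1678/4293; -3668/12879 1715/12879]
x' − x̄ = [-11500/4293, 82411/12879] = K·y
y = (KᵀK)⁻¹·Kᵀ·(x' − x̄) = [-22, 1]
z = y + H·x̄ = [-22, 1] + [25, 1] = [3, 2]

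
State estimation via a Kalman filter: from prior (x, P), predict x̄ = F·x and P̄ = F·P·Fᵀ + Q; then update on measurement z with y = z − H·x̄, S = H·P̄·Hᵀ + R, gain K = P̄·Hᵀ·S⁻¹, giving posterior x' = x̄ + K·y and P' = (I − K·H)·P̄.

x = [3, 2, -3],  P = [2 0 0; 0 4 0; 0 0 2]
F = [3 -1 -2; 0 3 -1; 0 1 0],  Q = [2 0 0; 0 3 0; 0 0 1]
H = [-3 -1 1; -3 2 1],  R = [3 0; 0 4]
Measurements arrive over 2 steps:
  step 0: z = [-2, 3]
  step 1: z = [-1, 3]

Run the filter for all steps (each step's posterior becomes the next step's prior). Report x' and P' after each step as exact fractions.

step 0: x' = [14097/27085, 104851/54170, 24261/27085], P' = [9616/27085 3744/27085 12768/27085; 3744/27085 82399/108340 10979/54170; 12768/27085 10979/54170 37819/27085]
step 1: x' = [83404073/626179949, 960215490/626179949, 546218230/626179949], P' = [193223704/626179949 65266017/626179949 234061434/626179949; 65266017/626179949 449318923/626179949 76471201/626179949; 234061434/626179949 76471201/626179949 739358308/626179949]

step 0: x̄ = F·x = [13, 9, 2]
step 0: P̄ = F·P·Fᵀ + Q = [32 -8 -4; -8 41 12; -4 12 5]
step 0: y = z − H·x̄ = [44, 22]
step 0: S = H·P̄·Hᵀ + R = [289 271; 271 629]
step 0: K = P̄·Hᵀ·S⁻¹ = [-6608/27085 -2148/27085; -35123/108340 35457/108340; -3983/54170 5247/54170]
step 0: x' = x̄ + K·y = [14097/27085, 104851/54170, 24261/27085]
step 0: P' = (I − K·H)·P̄ = [9616/27085 3744/27085 12768/27085; 3744/27085 82399/108340 10979/54170; 12768/27085 10979/54170 37819/27085]
step 1: x̄ = F·x = [-117313/54170, 266031/54170, 104851/54170]
step 1: P̄ = F·P·Fᵀ + Q = [635471/108340 -72867/108340 -81387/108340; -72867/108340 1086139/108340 225239/108340; -81387/108340 225239/108340 190739/108340]
step 1: y = z − H·x̄ = [-244929/54170, -413171/27085]
step 1: S = H·P̄·Hᵀ + R = [6921779/108340 2334931/54170; 2334931/54170 3237894/27085]
step 1: K = P̄·Hᵀ·S⁻¹ = [-136958565/626179949 -53769411/626179949; -189548591/626179949 194827749/626179949; -13099065/626179949 47529102/626179949]
step 1: x' = x̄ + K·y = [83404073/626179949, 960215490/626179949, 546218230/626179949]
step 1: P' = (I − K·H)·P̄ = [193223704/626179949 65266017/626179949 234061434/626179949; 65266017/626179949 449318923/626179949 76471201/626179949; 234061434/626179949 76471201/626179949 739358308/626179949]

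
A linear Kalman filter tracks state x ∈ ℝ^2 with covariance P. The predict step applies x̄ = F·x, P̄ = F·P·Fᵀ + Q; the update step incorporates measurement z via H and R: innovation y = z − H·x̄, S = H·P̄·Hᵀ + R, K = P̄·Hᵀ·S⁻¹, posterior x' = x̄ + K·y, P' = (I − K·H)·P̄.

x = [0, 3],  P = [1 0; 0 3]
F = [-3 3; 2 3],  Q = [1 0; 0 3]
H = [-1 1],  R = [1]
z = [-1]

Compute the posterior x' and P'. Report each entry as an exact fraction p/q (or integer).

x' = [143/15, 257/30]
P' = [427/15 419/15; 419/15 851/30]

x̄ = F·x = [9, 9]
P̄ = F·P·Fᵀ + Q = [37 21; 21 34]
y = z − H·x̄ = [-1]
S = H·P̄·Hᵀ + R = [30]
K = P̄·Hᵀ·S⁻¹ = [-8/15; 13/30]
x' = x̄ + K·y = [143/15, 257/30]
P' = (I − K·H)·P̄ = [427/15 419/15; 419/15 851/30]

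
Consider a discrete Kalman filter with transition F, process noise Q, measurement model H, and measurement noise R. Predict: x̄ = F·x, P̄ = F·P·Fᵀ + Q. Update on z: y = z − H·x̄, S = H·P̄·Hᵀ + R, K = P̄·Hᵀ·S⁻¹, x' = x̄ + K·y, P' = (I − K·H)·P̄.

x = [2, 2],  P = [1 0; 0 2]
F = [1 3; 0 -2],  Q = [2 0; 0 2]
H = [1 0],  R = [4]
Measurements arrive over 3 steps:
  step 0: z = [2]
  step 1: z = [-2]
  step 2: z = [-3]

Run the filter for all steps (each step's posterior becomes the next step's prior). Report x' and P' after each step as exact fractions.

step 0: x̄ = F·x = [8, -4]
step 0: P̄ = F·P·Fᵀ + Q = [21 -12; -12 10]
step 0: y = z − H·x̄ = [-6]
step 0: S = H·P̄·Hᵀ + R = [25]
step 0: K = P̄·Hᵀ·S⁻¹ = [21/25; -12/25]
step 0: x' = x̄ + K·y = [74/25, -28/25]
step 0: P' = (I − K·H)·P̄ = [84/25 -48/25; -48/25 106/25]
step 1: x̄ = F·x = [-2/5, 56/25]
step 1: P̄ = F·P·Fᵀ + Q = [32 -108/5; -108/5 474/25]
step 1: y = z − H·x̄ = [-8/5]
step 1: S = H·P̄·Hᵀ + R = [36]
step 1: K = P̄·Hᵀ·S⁻¹ = [8/9; -3/5]
step 1: x' = x̄ + K·y = [-82/45, 16/5]
step 1: P' = (I − K·H)·P̄ = [32/9 -12/5; -12/5 6]
step 2: x̄ = F·x = [70/9, -32/5]
step 2: P̄ = F·P·Fᵀ + Q = [2032/45 -156/5; -156/5 26]
step 2: y = z − H·x̄ = [-97/9]
step 2: S = H·P̄·Hᵀ + R = [2212/45]
step 2: K = P̄·Hᵀ·S⁻¹ = [508/553; -351/553]
step 2: x' = x̄ + K·y = [-1174/553, 1219/2765]
step 2: P' = (I − K·H)·P̄ = [2032/553 -1404/553; -1404/553 17134/2765]

step 0: x' = [74/25, -28/25], P' = [84/25 -48/25; -48/25 106/25]
step 1: x' = [-82/45, 16/5], P' = [32/9 -12/5; -12/5 6]
step 2: x' = [-1174/553, 1219/2765], P' = [2032/553 -1404/553; -1404/553 17134/2765]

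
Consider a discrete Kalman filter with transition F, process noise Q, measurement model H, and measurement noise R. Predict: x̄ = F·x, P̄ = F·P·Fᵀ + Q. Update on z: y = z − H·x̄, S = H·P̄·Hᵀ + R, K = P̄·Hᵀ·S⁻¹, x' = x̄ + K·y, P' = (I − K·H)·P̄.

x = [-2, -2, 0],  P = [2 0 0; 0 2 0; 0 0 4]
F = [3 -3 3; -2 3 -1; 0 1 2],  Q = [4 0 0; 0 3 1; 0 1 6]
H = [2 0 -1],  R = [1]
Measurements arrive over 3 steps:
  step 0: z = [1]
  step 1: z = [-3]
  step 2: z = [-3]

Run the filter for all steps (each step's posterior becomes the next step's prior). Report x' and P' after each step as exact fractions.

step 0: x̄ = F·x = [0, -2, -2]
step 0: P̄ = F·P·Fᵀ + Q = [76 -42 18; -42 33 -1; 18 -1 24]
step 0: y = z − H·x̄ = [-1]
step 0: S = H·P̄·Hᵀ + R = [257]
step 0: K = P̄·Hᵀ·S⁻¹ = [134/257; -83/257; 12/257]
step 0: x' = x̄ + K·y = [-134/257, -431/257, -526/257]
step 0: P' = (I − K·H)·P̄ = [1576/257 328/257 3018/257; 328/257 1592/257 739/257; 3018/257 739/257 6024/257]
step 1: x̄ = F·x = [-687/257, -499/257, -1483/257]
step 1: P̄ = F·P·Fᵀ + Q = [118874/257 -55230/257 48243/257; -55230/257 31129/257 -16048/257; 48243/257 -16048/257 30186/257]
step 1: y = z − H·x̄ = [-880/257]
step 1: S = H·P̄·Hᵀ + R = [312967/257]
step 1: K = P̄·Hᵀ·S⁻¹ = [189505/312967; -94412/312967; 66300/312967]
step 1: x' = x̄ + K·y = [-1485497/312967, -284389/312967, -2032973/312967]
step 1: P' = (I − K·H)·P̄ = [5025269/312967 2359450/312967 9861033/312967; 2359450/312967 3224607/312967 4813312/312967; 9861033/312967 4813312/312967 19655766/312967]
step 2: x̄ = F·x = [-9702243/312967, 4150800/312967, -4350335/312967]
step 2: P̄ = F·P·Fᵀ + Q = [300791524/312967 -113738178/312967 160065387/312967; -113738178/312967 51968066/312967 -49421216/312967; 160065387/312967 -49421216/312967 102978721/312967]
step 2: y = z − H·x̄ = [14115250/312967]
step 2: S = H·P̄·Hᵀ + R = [666196236/312967]
step 2: K = P̄·Hᵀ·S⁻¹ = [441517661/666196236; -44513785/166549059; 217152053/666196236]
step 2: x' = x̄ + K·y = [-369792347/333098118, 201262850/166549059, 266767285/333098118]
step 2: P' = (I − K·H)·P̄ = [17408660129/666196236 2270641049/166549059 34375802597/666196236; 2270641049/166549059 2330355182/166549059 4585795883/166549059; 34375802597/666196236 4585795883/166549059 68534453141/666196236]

step 0: x' = [-134/257, -431/257, -526/257], P' = [1576/257 328/257 3018/257; 328/257 1592/257 739/257; 3018/257 739/257 6024/257]
step 1: x' = [-1485497/312967, -284389/312967, -2032973/312967], P' = [5025269/312967 2359450/312967 9861033/312967; 2359450/312967 3224607/312967 4813312/312967; 9861033/312967 4813312/312967 19655766/312967]
step 2: x' = [-369792347/333098118, 201262850/166549059, 266767285/333098118], P' = [17408660129/666196236 2270641049/166549059 34375802597/666196236; 2270641049/166549059 2330355182/166549059 4585795883/166549059; 34375802597/666196236 4585795883/166549059 68534453141/666196236]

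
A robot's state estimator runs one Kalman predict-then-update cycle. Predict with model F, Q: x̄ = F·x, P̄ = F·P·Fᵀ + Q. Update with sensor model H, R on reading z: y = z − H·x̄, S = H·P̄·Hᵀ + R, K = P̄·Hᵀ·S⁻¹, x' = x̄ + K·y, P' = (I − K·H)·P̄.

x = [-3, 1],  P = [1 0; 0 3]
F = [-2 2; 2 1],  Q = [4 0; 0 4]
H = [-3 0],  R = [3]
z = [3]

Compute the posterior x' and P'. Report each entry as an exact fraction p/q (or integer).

x' = [-52/61, -359/61]
P' = [20/61 2/61; 2/61 659/61]

x̄ = F·x = [8, -5]
P̄ = F·P·Fᵀ + Q = [20 2; 2 11]
y = z − H·x̄ = [27]
S = H·P̄·Hᵀ + R = [183]
K = P̄·Hᵀ·S⁻¹ = [-20/61; -2/61]
x' = x̄ + K·y = [-52/61, -359/61]
P' = (I − K·H)·P̄ = [20/61 2/61; 2/61 659/61]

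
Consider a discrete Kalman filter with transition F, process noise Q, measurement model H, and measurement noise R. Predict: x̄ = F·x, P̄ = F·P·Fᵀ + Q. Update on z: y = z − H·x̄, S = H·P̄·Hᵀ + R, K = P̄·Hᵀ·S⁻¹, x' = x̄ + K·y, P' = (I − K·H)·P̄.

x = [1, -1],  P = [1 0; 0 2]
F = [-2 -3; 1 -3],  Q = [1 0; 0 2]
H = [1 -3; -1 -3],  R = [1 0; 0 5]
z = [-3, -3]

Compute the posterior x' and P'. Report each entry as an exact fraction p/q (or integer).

x̄ = F·x = [1, 4]
P̄ = F·P·Fᵀ + Q = [23 16; 16 21]
y = z − H·x̄ = [8, 10]
S = H·P̄·Hᵀ + R = [117 166; 166 313]
K = P̄·Hᵀ·S⁻¹ = [3961/9065 -4157/9065; -1597/9065 -1441/9065]
x' = x̄ + K·y = [-817/9065, 9074/9065]
P' = (I − K·H)·P̄ = [12373/9065 2804/9065; 2804/9065 1467/9065]

x' = [-817/9065, 9074/9065]
P' = [12373/9065 2804/9065; 2804/9065 1467/9065]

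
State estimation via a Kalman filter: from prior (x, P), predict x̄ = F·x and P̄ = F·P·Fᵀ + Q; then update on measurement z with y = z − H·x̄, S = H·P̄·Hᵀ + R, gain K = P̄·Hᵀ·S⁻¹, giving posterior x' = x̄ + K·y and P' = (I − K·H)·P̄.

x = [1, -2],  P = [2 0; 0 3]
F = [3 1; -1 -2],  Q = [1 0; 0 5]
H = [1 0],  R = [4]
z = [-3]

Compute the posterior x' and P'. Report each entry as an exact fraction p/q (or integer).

x̄ = F·x = [1, 3]
P̄ = F·P·Fᵀ + Q = [22 -12; -12 19]
y = z − H·x̄ = [-4]
S = H·P̄·Hᵀ + R = [26]
K = P̄·Hᵀ·S⁻¹ = [11/13; -6/13]
x' = x̄ + K·y = [-31/13, 63/13]
P' = (I − K·H)·P̄ = [44/13 -24/13; -24/13 175/13]

x' = [-31/13, 63/13]
P' = [44/13 -24/13; -24/13 175/13]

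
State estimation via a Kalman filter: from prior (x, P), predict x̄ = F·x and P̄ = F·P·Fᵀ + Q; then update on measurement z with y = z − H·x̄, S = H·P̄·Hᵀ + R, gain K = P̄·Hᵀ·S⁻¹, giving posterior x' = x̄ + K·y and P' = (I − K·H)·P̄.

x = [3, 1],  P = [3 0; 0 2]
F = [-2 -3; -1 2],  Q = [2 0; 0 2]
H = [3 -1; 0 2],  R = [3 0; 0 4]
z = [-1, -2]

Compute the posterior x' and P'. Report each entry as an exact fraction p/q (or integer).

x' = [-3141/3799, -4574/3799]
P' = [1616/3799 1122/3799; 1122/3799 3459/3799]

x̄ = F·x = [-9, -1]
P̄ = F·P·Fᵀ + Q = [32 -6; -6 13]
y = z − H·x̄ = [25, 0]
S = H·P̄·Hᵀ + R = [340 -62; -62 56]
K = P̄·Hᵀ·S⁻¹ = [1242/3799 561/3799; -31/3799 3459/7598]
x' = x̄ + K·y = [-3141/3799, -4574/3799]
P' = (I − K·H)·P̄ = [1616/3799 1122/3799; 1122/3799 3459/3799]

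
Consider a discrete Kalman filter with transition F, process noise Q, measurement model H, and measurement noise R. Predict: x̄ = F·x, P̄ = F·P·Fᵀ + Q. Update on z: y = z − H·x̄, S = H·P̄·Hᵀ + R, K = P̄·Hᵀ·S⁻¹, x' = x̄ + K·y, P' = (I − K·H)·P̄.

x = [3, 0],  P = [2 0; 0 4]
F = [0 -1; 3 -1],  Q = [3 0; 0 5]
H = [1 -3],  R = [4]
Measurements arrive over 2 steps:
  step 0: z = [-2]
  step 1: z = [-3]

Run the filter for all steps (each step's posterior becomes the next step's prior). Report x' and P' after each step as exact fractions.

step 0: x̄ = F·x = [0, 9]
step 0: P̄ = F·P·Fᵀ + Q = [7 4; 4 27]
step 0: y = z − H·x̄ = [25]
step 0: S = H·P̄·Hᵀ + R = [230]
step 0: K = P̄·Hᵀ·S⁻¹ = [-1/46; -77/230]
step 0: x' = x̄ + K·y = [-25/46, 29/46]
step 0: P' = (I − K·H)·P̄ = [317/46 107/46; 107/46 281/230]
step 1: x̄ = F·x = [-29/46, -52/23]
step 1: P̄ = F·P·Fᵀ + Q = [971/230 -662/115; -662/115 6243/115]
step 1: y = z − H·x̄ = [-421/46]
step 1: S = H·P̄·Hᵀ + R = [122209/230]
step 1: K = P̄·Hᵀ·S⁻¹ = [4943/122209; -38782/122209]
step 1: x' = x̄ + K·y = [-122284/122209, 78641/122209]
step 1: P' = (I − K·H)·P̄ = [409703/122209 129977/122209; 129977/122209 95035/122209]

step 0: x' = [-25/46, 29/46], P' = [317/46 107/46; 107/46 281/230]
step 1: x' = [-122284/122209, 78641/122209], P' = [409703/122209 129977/122209; 129977/122209 95035/122209]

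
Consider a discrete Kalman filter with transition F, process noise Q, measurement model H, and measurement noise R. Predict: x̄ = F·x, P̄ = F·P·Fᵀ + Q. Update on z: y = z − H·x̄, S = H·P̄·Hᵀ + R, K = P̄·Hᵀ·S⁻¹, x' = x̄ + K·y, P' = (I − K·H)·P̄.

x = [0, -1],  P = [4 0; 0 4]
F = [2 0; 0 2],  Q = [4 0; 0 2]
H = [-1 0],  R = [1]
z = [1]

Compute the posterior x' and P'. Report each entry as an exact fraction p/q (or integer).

x̄ = F·x = [0, -2]
P̄ = F·P·Fᵀ + Q = [20 0; 0 18]
y = z − H·x̄ = [1]
S = H·P̄·Hᵀ + R = [21]
K = P̄·Hᵀ·S⁻¹ = [-20/21; 0]
x' = x̄ + K·y = [-20/21, -2]
P' = (I − K·H)·P̄ = [20/21 0; 0 18]

x' = [-20/21, -2]
P' = [20/21 0; 0 18]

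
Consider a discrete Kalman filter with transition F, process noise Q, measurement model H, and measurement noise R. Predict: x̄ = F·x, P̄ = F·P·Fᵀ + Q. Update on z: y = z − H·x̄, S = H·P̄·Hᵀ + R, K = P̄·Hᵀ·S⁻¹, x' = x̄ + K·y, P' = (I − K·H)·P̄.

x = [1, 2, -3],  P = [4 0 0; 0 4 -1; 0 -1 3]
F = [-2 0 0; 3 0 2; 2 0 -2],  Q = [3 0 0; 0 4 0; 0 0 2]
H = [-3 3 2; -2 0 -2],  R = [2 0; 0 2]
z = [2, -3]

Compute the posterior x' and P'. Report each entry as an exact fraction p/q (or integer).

x̄ = F·x = [-2, -3, 8]
P̄ = F·P·Fᵀ + Q = [19 -24 -16; -24 52 12; -16 12 30]
y = z − H·x̄ = [-11, 9]
S = H·P̄·Hᵀ + R = [1529 34; 34 70]
K = P̄·Hᵀ·S⁻¹ = [-5533/52937 -1850/52937; 8412/52937 14064/52937; 5516/52937 -23854/52937]
x' = x̄ + K·y = [-61661/52937, -124767/52937, 148134/52937]
P' = (I − K·H)·P̄ = [103890/52937 168228/52937 -102040/52937; 168228/52937 295364/52937 -182292/52937; -102040/52937 -182292/52937 125894/52937]

x' = [-61661/52937, -124767/52937, 148134/52937]
P' = [103890/52937 168228/52937 -102040/52937; 168228/52937 295364/52937 -182292/52937; -102040/52937 -182292/52937 125894/52937]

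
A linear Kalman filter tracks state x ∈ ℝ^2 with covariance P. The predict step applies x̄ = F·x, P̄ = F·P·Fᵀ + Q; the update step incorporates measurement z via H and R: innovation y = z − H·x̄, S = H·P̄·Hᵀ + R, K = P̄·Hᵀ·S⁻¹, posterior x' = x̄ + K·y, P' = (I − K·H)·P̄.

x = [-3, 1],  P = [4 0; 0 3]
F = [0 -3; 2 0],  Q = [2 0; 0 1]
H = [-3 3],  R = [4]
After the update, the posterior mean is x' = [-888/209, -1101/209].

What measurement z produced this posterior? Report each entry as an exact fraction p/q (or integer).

z = [-3]

x̄ = F·x = [-3, -6]
P̄ = F·P·Fᵀ + Q = [29 0; 0 17]
S = H·P̄·Hᵀ + R = [418]
K = P̄·Hᵀ·S⁻¹ = [-87/418; 51/418]
x' − x̄ = [-261/209, 153/209] = K·y
y = (KᵀK)⁻¹·Kᵀ·(x' − x̄) = [6]
z = y + H·x̄ = [6] + [-9] = [-3]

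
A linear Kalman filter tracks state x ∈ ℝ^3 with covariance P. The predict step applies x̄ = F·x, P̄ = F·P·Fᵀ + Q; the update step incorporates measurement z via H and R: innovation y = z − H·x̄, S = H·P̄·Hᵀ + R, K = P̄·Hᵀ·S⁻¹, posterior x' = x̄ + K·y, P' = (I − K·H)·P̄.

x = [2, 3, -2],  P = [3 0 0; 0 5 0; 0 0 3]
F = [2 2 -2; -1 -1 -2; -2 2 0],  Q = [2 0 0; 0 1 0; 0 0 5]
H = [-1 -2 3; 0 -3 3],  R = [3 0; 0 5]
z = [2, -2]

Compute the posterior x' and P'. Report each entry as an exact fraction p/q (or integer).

x' = [48880/36261, 119539/36261, 36685/12087]
P' = [480538/36261 288406/36261 108892/12087; 288406/36261 355231/36261 113077/12087; 108892/12087 113077/12087 38014/4029]

x̄ = F·x = [14, -1, 2]
P̄ = F·P·Fᵀ + Q = [46 -4 8; -4 21 -4; 8 -4 37]
y = z − H·x̄ = [8, -11]
S = H·P̄·Hᵀ + R = [450 483; 483 599]
K = P̄·Hᵀ·S⁻¹ = [-25774/36261 7654/12087; 6275/36261 -3200/12087; 2360/12087 193/4029]
x' = x̄ + K·y = [48880/36261, 119539/36261, 36685/12087]
P' = (I − K·H)·P̄ = [480538/36261 288406/36261 108892/12087; 288406/36261 355231/36261 113077/12087; 108892/12087 113077/12087 38014/4029]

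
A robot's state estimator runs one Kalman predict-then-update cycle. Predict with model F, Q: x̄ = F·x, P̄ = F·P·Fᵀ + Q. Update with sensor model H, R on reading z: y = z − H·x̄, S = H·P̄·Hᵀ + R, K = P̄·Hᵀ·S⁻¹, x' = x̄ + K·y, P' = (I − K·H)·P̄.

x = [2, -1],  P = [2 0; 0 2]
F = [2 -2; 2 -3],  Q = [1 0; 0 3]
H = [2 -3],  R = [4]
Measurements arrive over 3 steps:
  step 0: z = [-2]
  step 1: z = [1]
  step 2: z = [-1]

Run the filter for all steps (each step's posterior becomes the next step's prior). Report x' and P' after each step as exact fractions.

step 0: x̄ = F·x = [6, 7]
step 0: P̄ = F·P·Fᵀ + Q = [17 20; 20 29]
step 0: y = z − H·x̄ = [7]
step 0: S = H·P̄·Hᵀ + R = [93]
step 0: K = P̄·Hᵀ·S⁻¹ = [-26/93; -47/93]
step 0: x' = x̄ + K·y = [376/93, 322/93]
step 0: P' = (I − K·H)·P̄ = [905/93 638/93; 638/93 488/93]
step 1: x̄ = F·x = [36/31, -214/93]
step 1: P̄ = F·P·Fᵀ + Q = [187/31 56/31; 56/31 635/93]
step 1: y = z − H·x̄ = [-255/31]
step 1: S = H·P̄·Hᵀ + R = [2105/31]
step 1: K = P̄·Hᵀ·S⁻¹ = [206/2105; -523/2105]
step 1: x' = x̄ + K·y = [150/421, -325/1263]
step 1: P' = (I − K·H)·P̄ = [11329/2105 7278/2105; 7278/2105 16648/6315]
step 2: x̄ = F·x = [1550/1263, 625/421]
step 2: P̄ = F·P·Fᵀ + Q = [34183/6315 5832/2105; 5832/2105 14239/2105]
step 2: y = z − H·x̄ = [1262/1263]
step 2: S = H·P̄·Hᵀ + R = [336493/6315]
step 2: K = P̄·Hᵀ·S⁻¹ = [15878/336493; -93159/336493]
step 2: x' = x̄ + K·y = [428822/336493, 406459/336493]
step 2: P' = (I − K·H)·P̄ = [1781509/336493 1166502/336493; 1166502/336493 901880/336493]

step 0: x' = [376/93, 322/93], P' = [905/93 638/93; 638/93 488/93]
step 1: x' = [150/421, -325/1263], P' = [11329/2105 7278/2105; 7278/2105 16648/6315]
step 2: x' = [428822/336493, 406459/336493], P' = [1781509/336493 1166502/336493; 1166502/336493 901880/336493]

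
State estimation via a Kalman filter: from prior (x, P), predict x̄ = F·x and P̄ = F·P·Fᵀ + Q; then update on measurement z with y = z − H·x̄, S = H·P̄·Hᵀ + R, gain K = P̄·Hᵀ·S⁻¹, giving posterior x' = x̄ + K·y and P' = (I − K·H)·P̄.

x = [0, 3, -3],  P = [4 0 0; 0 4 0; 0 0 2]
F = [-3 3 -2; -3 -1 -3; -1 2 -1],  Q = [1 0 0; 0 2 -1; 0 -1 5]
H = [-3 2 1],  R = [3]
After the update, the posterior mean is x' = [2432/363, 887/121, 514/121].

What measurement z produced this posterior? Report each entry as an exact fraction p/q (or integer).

x̄ = F·x = [15, 6, 9]
P̄ = F·P·Fᵀ + Q = [81 36 40; 36 60 9; 40 9 27]
S = H·P̄·Hᵀ + R = [363]
K = P̄·Hᵀ·S⁻¹ = [-131/363; 7/121; -25/121]
x' − x̄ = [-3013/363, 161/121, -575/121] = K·y
y = (KᵀK)⁻¹·Kᵀ·(x' − x̄) = [23]
z = y + H·x̄ = [23] + [-24] = [-1]

z = [-1]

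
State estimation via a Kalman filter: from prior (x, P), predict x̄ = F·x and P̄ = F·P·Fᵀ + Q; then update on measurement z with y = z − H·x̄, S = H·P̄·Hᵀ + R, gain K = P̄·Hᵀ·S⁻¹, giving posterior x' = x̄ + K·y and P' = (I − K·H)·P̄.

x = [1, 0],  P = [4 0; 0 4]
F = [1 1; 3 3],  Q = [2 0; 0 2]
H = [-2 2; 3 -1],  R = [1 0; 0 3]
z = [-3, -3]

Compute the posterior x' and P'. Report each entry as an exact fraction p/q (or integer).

x̄ = F·x = [1, 3]
P̄ = F·P·Fᵀ + Q = [10 24; 24 74]
y = z − H·x̄ = [-7, -3]
S = H·P̄·Hᵀ + R = [145 -16; -16 23]
K = P̄·Hᵀ·S⁻¹ = [740/3079 1318/3079; 2268/3079 1310/3079]
x' = x̄ + K·y = [-6055/3079, -10569/3079]
P' = (I − K·H)·P̄ = [2162/3079 2532/3079; 2532/3079 3666/3079]

x' = [-6055/3079, -10569/3079]
P' = [2162/3079 2532/3079; 2532/3079 3666/3079]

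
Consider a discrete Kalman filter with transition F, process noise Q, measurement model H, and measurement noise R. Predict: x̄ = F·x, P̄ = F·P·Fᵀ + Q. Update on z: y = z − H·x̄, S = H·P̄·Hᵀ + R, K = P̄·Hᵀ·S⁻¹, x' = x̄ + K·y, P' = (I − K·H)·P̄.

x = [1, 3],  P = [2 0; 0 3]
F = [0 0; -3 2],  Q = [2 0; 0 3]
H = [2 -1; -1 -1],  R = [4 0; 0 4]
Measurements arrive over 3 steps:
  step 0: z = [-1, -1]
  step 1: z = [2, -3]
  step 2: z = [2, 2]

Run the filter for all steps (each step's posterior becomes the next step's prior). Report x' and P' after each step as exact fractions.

step 0: x̄ = F·x = [0, 3]
step 0: P̄ = F·P·Fᵀ + Q = [2 0; 0 33]
step 0: y = z − H·x̄ = [2, 2]
step 0: S = H·P̄·Hᵀ + R = [45 29; 29 39]
step 0: K = P̄·Hᵀ·S⁻¹ = [107/457 -103/457; -165/457 -264/457]
step 0: x' = x̄ + K·y = [8/457, 513/457]
step 0: P' = (I − K·H)·P̄ = [280/457 132/457; 132/457 924/457]
step 1: x̄ = F·x = [0, 1002/457]
step 1: P̄ = F·P·Fᵀ + Q = [2 0; 0 6003/457]
step 1: y = z − H·x̄ = [1916/457, -369/457]
step 1: S = H·P̄·Hᵀ + R = [11487/457 4175/457; 4175/457 8745/457]
step 1: K = P̄·Hᵀ·S⁻¹ = [4333/18167 -19837/90835; -6003/18167 -48024/90835]
step 1: x' = x̄ + K·y = [106849/90835, 112098/90835]
step 1: P' = (I − K·H)·P̄ = [55336/90835 24012/90835; 24012/90835 168084/90835]
step 2: x̄ = F·x = [0, -96351/90835]
step 2: P̄ = F·P·Fᵀ + Q = [2 0; 0 1154721/90835]
step 2: y = z − H·x̄ = [85319/90835, 85319/90835]
step 2: S = H·P̄·Hᵀ + R = [2244741/90835 791381/90835; 791381/90835 1699731/90835]
step 2: K = P̄·Hᵀ·S⁻¹ = [4190843/17554753 -3827503/17554753; -5773605/17554753 -9237768/17554753]
step 2: x' = x̄ + K·y = [341276/17554753, -32720574/17554753]
step 2: P' = (I − K·H)·P̄ = [10691128/17554753 4618884/17554753; 4618884/17554753 32332188/17554753]

step 0: x' = [8/457, 513/457], P' = [280/457 132/457; 132/457 924/457]
step 1: x' = [106849/90835, 112098/90835], P' = [55336/90835 24012/90835; 24012/90835 168084/90835]
step 2: x' = [341276/17554753, -32720574/17554753], P' = [10691128/17554753 4618884/17554753; 4618884/17554753 32332188/17554753]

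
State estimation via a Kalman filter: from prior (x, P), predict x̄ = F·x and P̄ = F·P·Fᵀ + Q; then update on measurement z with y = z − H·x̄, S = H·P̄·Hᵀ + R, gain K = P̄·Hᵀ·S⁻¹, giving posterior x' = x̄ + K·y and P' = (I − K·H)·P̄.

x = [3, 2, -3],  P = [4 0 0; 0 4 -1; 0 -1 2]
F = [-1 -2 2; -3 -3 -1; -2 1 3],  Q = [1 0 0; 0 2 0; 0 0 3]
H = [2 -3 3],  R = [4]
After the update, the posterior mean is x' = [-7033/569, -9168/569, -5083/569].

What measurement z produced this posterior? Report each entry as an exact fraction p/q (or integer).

z = [-3]

x̄ = F·x = [-13, -12, -13]
P̄ = F·P·Fᵀ + Q = [37 36 16; 36 70 16; 16 16 35]
S = H·P̄·Hᵀ + R = [569]
K = P̄·Hᵀ·S⁻¹ = [14/569; -90/569; 89/569]
x' − x̄ = [364/569, -2340/569, 2314/569] = K·y
y = (KᵀK)⁻¹·Kᵀ·(x' − x̄) = [26]
z = y + H·x̄ = [26] + [-29] = [-3]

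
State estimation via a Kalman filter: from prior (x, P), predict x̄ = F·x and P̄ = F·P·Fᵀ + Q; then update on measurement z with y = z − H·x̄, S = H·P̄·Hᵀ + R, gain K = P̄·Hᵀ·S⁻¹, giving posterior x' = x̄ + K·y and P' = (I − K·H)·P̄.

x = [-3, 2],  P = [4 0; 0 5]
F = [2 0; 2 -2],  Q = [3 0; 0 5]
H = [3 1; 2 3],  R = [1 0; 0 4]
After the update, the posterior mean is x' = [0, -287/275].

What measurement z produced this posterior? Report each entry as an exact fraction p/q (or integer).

x̄ = F·x = [-6, -10]
P̄ = F·P·Fᵀ + Q = [19 16; 16 41]
S = H·P̄·Hᵀ + R = [309 413; 413 641]
K = P̄·Hᵀ·S⁻¹ = [41/100 -13/100; -3483/13750 5569/13750]
x' − x̄ = [6, 2463/275] = K·y
y = (KᵀK)⁻¹·Kᵀ·(x' − x̄) = [27, 39]
z = y + H·x̄ = [27, 39] + [-28, -42] = [-1, -3]

z = [-1, -3]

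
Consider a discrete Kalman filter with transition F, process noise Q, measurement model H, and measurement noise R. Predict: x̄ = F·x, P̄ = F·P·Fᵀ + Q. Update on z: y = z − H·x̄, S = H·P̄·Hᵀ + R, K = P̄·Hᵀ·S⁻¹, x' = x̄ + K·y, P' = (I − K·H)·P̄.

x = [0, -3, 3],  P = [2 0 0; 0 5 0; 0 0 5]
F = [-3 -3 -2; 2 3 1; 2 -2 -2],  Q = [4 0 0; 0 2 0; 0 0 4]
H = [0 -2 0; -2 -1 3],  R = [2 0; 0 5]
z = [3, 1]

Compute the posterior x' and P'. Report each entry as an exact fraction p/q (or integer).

x' = [-87379/41261, -63484/41261, -66192/41261]
P' = [491728/41261 -23229/41261 316574/41261; -23229/41261 20456/41261 -8704/41261; 316574/41261 -8704/41261 228388/41261]

x̄ = F·x = [3, -6, 0]
P̄ = F·P·Fᵀ + Q = [87 -67 38; -67 60 -32; 38 -32 52]
y = z − H·x̄ = [-9, 1]
S = H·P̄·Hᵀ + R = [242 44; 44 349]
K = P̄·Hᵀ·S⁻¹ = [23229/41261 -191/3751; -20456/41261 -2/3751; 8704/41261 1104/3751]
x' = x̄ + K·y = [-87379/41261, -63484/41261, -66192/41261]
P' = (I − K·H)·P̄ = [491728/41261 -23229/41261 316574/41261; -23229/41261 20456/41261 -8704/41261; 316574/41261 -8704/41261 228388/41261]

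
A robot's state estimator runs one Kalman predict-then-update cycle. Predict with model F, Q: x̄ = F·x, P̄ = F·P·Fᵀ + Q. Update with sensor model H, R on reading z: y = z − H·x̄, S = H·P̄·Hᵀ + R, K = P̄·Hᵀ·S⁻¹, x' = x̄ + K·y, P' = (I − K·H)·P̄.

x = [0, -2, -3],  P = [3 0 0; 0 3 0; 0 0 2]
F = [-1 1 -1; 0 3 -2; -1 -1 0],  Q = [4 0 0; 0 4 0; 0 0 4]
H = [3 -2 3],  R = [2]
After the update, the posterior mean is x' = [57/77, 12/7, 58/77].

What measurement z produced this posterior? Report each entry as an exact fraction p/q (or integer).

x̄ = F·x = [1, 0, 2]
P̄ = F·P·Fᵀ + Q = [12 13 0; 13 39 -9; 0 -9 10]
S = H·P̄·Hᵀ + R = [308]
K = P̄·Hᵀ·S⁻¹ = [5/154; -3/14; 12/77]
x' − x̄ = [-20/77, 12/7, -96/77] = K·y
y = (KᵀK)⁻¹·Kᵀ·(x' − x̄) = [-8]
z = y + H·x̄ = [-8] + [9] = [1]

z = [1]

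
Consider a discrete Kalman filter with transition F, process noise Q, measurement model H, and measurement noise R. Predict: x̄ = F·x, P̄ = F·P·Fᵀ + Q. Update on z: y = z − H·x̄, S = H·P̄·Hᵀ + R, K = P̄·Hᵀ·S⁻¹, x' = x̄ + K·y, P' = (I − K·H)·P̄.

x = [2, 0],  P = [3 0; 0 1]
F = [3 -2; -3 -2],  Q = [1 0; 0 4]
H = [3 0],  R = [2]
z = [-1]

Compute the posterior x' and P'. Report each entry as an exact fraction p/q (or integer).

x̄ = F·x = [6, -6]
P̄ = F·P·Fᵀ + Q = [32 -23; -23 35]
y = z − H·x̄ = [-19]
S = H·P̄·Hᵀ + R = [290]
K = P̄·Hᵀ·S⁻¹ = [48/145; -69/290]
x' = x̄ + K·y = [-42/145, -429/290]
P' = (I − K·H)·P̄ = [32/145 -23/145; -23/145 5389/290]

x' = [-42/145, -429/290]
P' = [32/145 -23/145; -23/145 5389/290]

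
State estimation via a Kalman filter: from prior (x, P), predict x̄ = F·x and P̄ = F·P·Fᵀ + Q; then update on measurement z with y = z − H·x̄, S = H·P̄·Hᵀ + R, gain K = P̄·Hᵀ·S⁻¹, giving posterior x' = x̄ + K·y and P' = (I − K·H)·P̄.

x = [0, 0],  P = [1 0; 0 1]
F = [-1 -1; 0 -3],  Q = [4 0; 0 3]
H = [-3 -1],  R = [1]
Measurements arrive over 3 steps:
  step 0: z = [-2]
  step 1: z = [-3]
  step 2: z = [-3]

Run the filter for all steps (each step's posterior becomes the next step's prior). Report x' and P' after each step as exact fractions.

step 0: x̄ = F·x = [0, 0]
step 0: P̄ = F·P·Fᵀ + Q = [6 3; 3 12]
step 0: y = z − H·x̄ = [-2]
step 0: S = H·P̄·Hᵀ + R = [85]
step 0: K = P̄·Hᵀ·S⁻¹ = [-21/85; -21/85]
step 0: x' = x̄ + K·y = [42/85, 42/85]
step 0: P' = (I − K·H)·P̄ = [69/85 -186/85; -186/85 579/85]
step 1: x̄ = F·x = [-84/85, -126/85]
step 1: P̄ = F·P·Fᵀ + Q = [616/85 1179/85; 1179/85 5466/85]
step 1: y = z − H·x̄ = [-633/85]
step 1: S = H·P̄·Hᵀ + R = [18169/85]
step 1: K = P̄·Hᵀ·S⁻¹ = [-3027/18169; -9003/18169]
step 1: x' = x̄ + K·y = [4587/18169, 40113/18169]
step 1: P' = (I − K·H)·P̄ = [23875/18169 -68598/18169; -68598/18169 214797/18169]
step 2: x̄ = F·x = [-44700/18169, -120339/18169]
step 2: P̄ = F·P·Fᵀ + Q = [174152/18169 438597/18169; 438597/18169 1987680/18169]
step 2: y = z − H·x̄ = [-308946/18169]
step 2: S = H·P̄·Hᵀ + R = [6204799/18169]
step 2: K = P̄·Hᵀ·S⁻¹ = [-961053/6204799; -3303471/6204799]
step 2: x' = x̄ + K·y = [1076502/6204799, 15075945/6204799]
step 2: P' = (I − K·H)·P̄ = [8638631/6204799 -24954840/6204799; -24954840/6204799 78167991/6204799]

step 0: x' = [42/85, 42/85], P' = [69/85 -186/85; -186/85 579/85]
step 1: x' = [4587/18169, 40113/18169], P' = [23875/18169 -68598/18169; -68598/18169 214797/18169]
step 2: x' = [1076502/6204799, 15075945/6204799], P' = [8638631/6204799 -24954840/6204799; -24954840/6204799 78167991/6204799]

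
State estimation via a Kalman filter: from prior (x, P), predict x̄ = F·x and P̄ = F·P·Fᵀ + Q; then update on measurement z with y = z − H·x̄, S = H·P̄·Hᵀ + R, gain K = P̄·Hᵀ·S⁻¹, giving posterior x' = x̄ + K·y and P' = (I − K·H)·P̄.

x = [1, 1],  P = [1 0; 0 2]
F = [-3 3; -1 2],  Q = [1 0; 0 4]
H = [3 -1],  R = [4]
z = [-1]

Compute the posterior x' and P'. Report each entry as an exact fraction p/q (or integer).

x̄ = F·x = [0, 1]
P̄ = F·P·Fᵀ + Q = [28 15; 15 13]
y = z − H·x̄ = [0]
S = H·P̄·Hᵀ + R = [179]
K = P̄·Hᵀ·S⁻¹ = [69/179; 32/179]
x' = x̄ + K·y = [0, 1]
P' = (I − K·H)·P̄ = [251/179 477/179; 477/179 1303/179]

x' = [0, 1]
P' = [251/179 477/179; 477/179 1303/179]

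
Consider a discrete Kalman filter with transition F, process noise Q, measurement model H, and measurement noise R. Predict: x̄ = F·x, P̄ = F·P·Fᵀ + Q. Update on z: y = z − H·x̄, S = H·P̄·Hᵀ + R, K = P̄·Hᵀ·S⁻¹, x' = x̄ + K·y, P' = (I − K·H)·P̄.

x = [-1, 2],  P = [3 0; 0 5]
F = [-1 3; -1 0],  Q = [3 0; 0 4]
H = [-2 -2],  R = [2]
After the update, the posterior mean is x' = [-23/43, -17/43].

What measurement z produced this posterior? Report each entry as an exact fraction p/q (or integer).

z = [2]

x̄ = F·x = [7, 1]
P̄ = F·P·Fᵀ + Q = [51 3; 3 7]
S = H·P̄·Hᵀ + R = [258]
K = P̄·Hᵀ·S⁻¹ = [-18/43; -10/129]
x' − x̄ = [-324/43, -60/43] = K·y
y = (KᵀK)⁻¹·Kᵀ·(x' − x̄) = [18]
z = y + H·x̄ = [18] + [-16] = [2]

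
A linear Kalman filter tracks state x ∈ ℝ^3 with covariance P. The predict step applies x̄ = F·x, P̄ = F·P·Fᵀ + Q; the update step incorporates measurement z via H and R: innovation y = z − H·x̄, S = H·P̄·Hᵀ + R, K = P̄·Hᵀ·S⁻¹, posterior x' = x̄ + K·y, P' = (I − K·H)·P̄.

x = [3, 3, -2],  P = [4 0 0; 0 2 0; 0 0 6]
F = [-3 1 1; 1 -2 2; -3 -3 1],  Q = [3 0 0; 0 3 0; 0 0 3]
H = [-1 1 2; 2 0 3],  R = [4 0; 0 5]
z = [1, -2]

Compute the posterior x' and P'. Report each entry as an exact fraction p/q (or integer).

x' = [-246/5677, 41757/22708, -30997/45416]
P' = [37547/11354 67127/11354 -10224/5677; 67127/11354 355071/22708 -185757/45416; -10224/5677 -185757/45416 134721/90832]

x̄ = F·x = [-8, -7, -20]
P̄ = F·P·Fᵀ + Q = [47 -4 36; -4 39 12; 36 12 63]
y = z − H·x̄ = [40, 74]
S = H·P̄·Hᵀ + R = [254 348; 348 1192]
K = P̄·Hᵀ·S⁻¹ = [-2829/11354 1375/5677; 8765/22708 -4051/45416; 7689/45416 15399/90832]
x' = x̄ + K·y = [-246/5677, 41757/22708, -30997/45416]
P' = (I − K·H)·P̄ = [37547/11354 67127/11354 -10224/5677; 67127/11354 355071/22708 -185757/45416; -10224/5677 -185757/45416 134721/90832]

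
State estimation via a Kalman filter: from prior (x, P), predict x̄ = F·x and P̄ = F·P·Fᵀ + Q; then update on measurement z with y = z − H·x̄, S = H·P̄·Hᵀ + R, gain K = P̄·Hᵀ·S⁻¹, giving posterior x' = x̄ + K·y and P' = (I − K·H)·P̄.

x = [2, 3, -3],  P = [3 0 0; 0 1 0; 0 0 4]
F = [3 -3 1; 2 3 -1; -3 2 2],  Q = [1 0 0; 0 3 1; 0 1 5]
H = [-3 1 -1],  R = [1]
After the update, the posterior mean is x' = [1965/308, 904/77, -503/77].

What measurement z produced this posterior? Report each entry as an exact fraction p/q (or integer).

z = [-1]

x̄ = F·x = [-6, 16, -6]
P̄ = F·P·Fᵀ + Q = [41 5 -25; 5 28 -19; -25 -19 52]
S = H·P̄·Hᵀ + R = [308]
K = P̄·Hᵀ·S⁻¹ = [-93/308; 8/77; 1/77]
x' − x̄ = [3813/308, -328/77, -41/77] = K·y
y = (KᵀK)⁻¹·Kᵀ·(x' − x̄) = [-41]
z = y + H·x̄ = [-41] + [40] = [-1]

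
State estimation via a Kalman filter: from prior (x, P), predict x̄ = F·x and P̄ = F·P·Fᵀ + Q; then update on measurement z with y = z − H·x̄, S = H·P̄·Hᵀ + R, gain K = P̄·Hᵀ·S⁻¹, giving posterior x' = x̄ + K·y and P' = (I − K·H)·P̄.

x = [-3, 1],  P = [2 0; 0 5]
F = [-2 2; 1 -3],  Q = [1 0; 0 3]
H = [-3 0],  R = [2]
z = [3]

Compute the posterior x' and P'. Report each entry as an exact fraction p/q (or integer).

x' = [-245/263, 1176/263]
P' = [58/263 -68/263; -68/263 2746/263]

x̄ = F·x = [8, -6]
P̄ = F·P·Fᵀ + Q = [29 -34; -34 50]
y = z − H·x̄ = [27]
S = H·P̄·Hᵀ + R = [263]
K = P̄·Hᵀ·S⁻¹ = [-87/263; 102/263]
x' = x̄ + K·y = [-245/263, 1176/263]
P' = (I − K·H)·P̄ = [58/263 -68/263; -68/263 2746/263]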